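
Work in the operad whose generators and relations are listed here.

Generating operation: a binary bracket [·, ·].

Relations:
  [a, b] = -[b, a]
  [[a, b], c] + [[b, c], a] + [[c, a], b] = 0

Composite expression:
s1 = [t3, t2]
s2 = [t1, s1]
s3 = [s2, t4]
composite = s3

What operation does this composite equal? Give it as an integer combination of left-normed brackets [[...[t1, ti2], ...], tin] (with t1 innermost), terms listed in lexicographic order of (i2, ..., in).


-[[[t1, t2], t3], t4] + [[[t1, t3], t2], t4]

Left-normed coefficients sit on the t1-initial expansion words.
Composite bracket: [[t1, [t3, t2]], t4]
The bracket unfolds into 8 signed words via [a, b] = ab - ba (2^3 = 8).
Words beginning with t1 determine it all:
  from t1t2t3t4, sign -1: term -[[[t1, t2], t3], t4]
  from t1t3t2t4, sign +1: term +[[[t1, t3], t2], t4]


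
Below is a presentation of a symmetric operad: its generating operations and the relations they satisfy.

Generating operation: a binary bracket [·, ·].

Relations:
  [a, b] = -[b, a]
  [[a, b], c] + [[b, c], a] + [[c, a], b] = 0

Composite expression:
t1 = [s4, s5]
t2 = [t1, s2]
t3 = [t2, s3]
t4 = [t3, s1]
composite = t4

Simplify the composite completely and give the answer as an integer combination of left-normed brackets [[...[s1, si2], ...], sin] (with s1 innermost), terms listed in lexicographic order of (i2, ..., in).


[[[[s1, s2], s4], s5], s3] - [[[[s1, s2], s5], s4], s3] - [[[[s1, s3], s2], s4], s5] + [[[[s1, s3], s2], s5], s4] + [[[[s1, s3], s4], s5], s2] - [[[[s1, s3], s5], s4], s2] - [[[[s1, s4], s5], s2], s3] + [[[[s1, s5], s4], s2], s3]

In the tensor algebra, words opening s1 carry the s1-anchored form.
Composite bracket: [[[[s4, s5], s2], s3], s1]
The bracket unfolds into 16 signed words via [a, b] = ab - ba (2^4 = 16).
Collect the words opening with s1:
  from s1s2s4s5s3, sign +1: term +[[[[s1, s2], s4], s5], s3]
  from s1s2s5s4s3, sign -1: term -[[[[s1, s2], s5], s4], s3]
  from s1s3s2s4s5, sign -1: term -[[[[s1, s3], s2], s4], s5]
  from s1s3s2s5s4, sign +1: term +[[[[s1, s3], s2], s5], s4]
  from s1s3s4s5s2, sign +1: term +[[[[s1, s3], s4], s5], s2]
  from s1s3s5s4s2, sign -1: term -[[[[s1, s3], s5], s4], s2]
  from s1s4s5s2s3, sign -1: term -[[[[s1, s4], s5], s2], s3]
  from s1s5s4s2s3, sign +1: term +[[[[s1, s5], s4], s2], s3]


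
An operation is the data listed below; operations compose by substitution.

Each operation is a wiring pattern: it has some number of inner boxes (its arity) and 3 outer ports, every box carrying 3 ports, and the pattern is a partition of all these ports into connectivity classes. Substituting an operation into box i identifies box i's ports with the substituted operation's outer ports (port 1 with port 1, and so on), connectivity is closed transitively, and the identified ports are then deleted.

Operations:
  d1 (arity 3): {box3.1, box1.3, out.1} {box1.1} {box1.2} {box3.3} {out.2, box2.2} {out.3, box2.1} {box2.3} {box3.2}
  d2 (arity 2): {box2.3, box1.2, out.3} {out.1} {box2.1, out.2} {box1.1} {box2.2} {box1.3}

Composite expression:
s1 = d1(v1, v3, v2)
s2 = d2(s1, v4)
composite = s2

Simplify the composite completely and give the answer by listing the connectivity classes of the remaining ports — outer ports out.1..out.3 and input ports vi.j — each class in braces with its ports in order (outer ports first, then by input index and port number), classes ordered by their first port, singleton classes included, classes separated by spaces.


{out.1} {out.2, v4.1} {out.3, v3.2, v4.3} {v1.1} {v1.2} {v1.3, v2.1} {v2.2} {v2.3} {v3.1} {v3.3} {v4.2}


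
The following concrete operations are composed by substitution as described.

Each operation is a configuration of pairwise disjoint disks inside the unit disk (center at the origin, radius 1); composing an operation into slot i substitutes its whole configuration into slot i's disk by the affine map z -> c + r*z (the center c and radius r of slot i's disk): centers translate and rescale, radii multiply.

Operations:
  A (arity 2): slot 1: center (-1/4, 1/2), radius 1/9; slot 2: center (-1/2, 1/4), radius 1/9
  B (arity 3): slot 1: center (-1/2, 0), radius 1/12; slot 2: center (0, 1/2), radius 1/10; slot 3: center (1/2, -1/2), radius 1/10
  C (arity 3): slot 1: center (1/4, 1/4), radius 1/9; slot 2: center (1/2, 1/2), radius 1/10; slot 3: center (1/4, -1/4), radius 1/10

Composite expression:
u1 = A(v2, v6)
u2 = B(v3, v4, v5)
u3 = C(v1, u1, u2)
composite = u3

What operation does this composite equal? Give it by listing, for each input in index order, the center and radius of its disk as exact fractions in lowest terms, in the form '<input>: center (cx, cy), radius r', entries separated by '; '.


v1: center (1/4, 1/4), radius 1/9; v2: center (19/40, 11/20), radius 1/90; v3: center (1/5, -1/4), radius 1/120; v4: center (1/4, -1/5), radius 1/100; v5: center (3/10, -3/10), radius 1/100; v6: center (9/20, 21/40), radius 1/90

Each v-disk chains the slot maps above it in C; radii multiply.
v1: after 1 affine step, its disk has center (1/4, 1/4), radius 1/9
v2: after 2 affine steps, its disk has center (19/40, 11/20), radius 1/90
v6: after 2 affine steps, its disk has center (9/20, 21/40), radius 1/90
v3: after 2 affine steps, its disk has center (1/5, -1/4), radius 1/120
v4: after 2 affine steps, its disk has center (1/4, -1/5), radius 1/100
v5: after 2 affine steps, its disk has center (3/10, -3/10), radius 1/100


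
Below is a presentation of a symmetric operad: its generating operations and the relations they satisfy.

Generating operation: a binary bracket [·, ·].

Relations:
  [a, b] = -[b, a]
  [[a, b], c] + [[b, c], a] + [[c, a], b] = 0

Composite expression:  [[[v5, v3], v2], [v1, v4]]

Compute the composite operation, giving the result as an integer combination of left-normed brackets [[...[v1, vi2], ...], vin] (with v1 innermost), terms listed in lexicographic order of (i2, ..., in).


-[[[[v1, v4], v2], v3], v5] + [[[[v1, v4], v2], v5], v3] + [[[[v1, v4], v3], v5], v2] - [[[[v1, v4], v5], v3], v2]

Antisymmetry and Jacobi reduce to v1-anchored left-normed brackets.
Composite bracket: [[[v5, v3], v2], [v1, v4]]
Full expansion: 16 signed words from ab - ba (2^4 = 16).
Only words starting with v1 matter:
  v1v4v2v3v5 (sign -1) contributes -[[[[v1, v4], v2], v3], v5]
  v1v4v2v5v3 (sign +1) contributes +[[[[v1, v4], v2], v5], v3]
  v1v4v3v5v2 (sign +1) contributes +[[[[v1, v4], v3], v5], v2]
  v1v4v5v3v2 (sign -1) contributes -[[[[v1, v4], v5], v3], v2]


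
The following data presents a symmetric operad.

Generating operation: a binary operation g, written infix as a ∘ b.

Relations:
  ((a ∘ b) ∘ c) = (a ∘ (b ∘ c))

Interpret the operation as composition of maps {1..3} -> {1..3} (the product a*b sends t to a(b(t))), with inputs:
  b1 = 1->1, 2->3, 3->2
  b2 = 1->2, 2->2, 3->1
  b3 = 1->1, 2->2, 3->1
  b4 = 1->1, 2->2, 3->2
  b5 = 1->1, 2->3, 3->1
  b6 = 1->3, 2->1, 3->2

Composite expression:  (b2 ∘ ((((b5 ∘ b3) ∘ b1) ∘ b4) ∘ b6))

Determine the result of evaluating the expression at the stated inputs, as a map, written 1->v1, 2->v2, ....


1->2, 2->2, 3->2

(b5 ∘ b3) = 1->1, 2->3, 3->1
((b5 ∘ b3) ∘ b1) = 1->1, 2->1, 3->3
(((b5 ∘ b3) ∘ b1) ∘ b4) = 1->1, 2->1, 3->1
((((b5 ∘ b3) ∘ b1) ∘ b4) ∘ b6) = 1->1, 2->1, 3->1
(b2 ∘ ((((b5 ∘ b3) ∘ b1) ∘ b4) ∘ b6)) = 1->2, 2->2, 3->2


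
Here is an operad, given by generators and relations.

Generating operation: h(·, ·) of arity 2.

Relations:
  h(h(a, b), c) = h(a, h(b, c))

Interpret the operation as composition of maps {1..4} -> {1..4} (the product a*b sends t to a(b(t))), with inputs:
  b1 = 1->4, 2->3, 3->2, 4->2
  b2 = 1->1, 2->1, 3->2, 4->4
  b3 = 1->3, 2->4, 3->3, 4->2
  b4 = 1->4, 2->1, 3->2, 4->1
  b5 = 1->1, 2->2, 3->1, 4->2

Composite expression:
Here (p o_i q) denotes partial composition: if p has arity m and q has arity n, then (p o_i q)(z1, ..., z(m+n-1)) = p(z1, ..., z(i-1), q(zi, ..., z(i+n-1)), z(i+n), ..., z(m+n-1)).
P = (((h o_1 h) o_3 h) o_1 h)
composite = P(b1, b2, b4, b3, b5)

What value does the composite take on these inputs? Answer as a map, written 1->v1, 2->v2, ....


h(b1, b2) = 1->4, 2->4, 3->3, 4->2
h(h(b1, b2), b4) = 1->2, 2->4, 3->4, 4->4
h(b3, b5) = 1->3, 2->4, 3->3, 4->4
h(h(h(b1, b2), b4), h(b3, b5)) = 1->4, 2->4, 3->4, 4->4

1->4, 2->4, 3->4, 4->4


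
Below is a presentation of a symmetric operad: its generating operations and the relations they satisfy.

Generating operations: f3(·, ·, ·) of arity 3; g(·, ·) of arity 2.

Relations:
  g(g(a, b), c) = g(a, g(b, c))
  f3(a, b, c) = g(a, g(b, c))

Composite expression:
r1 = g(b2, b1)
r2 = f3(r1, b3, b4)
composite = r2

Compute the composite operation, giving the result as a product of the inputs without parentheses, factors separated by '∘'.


The f3-tree's shape is irrelevant; the b-reading-order decides.
g(b2, b1) reduces to b2 ∘ b1
f3(g(b2, b1), b3, b4) reduces to b2 ∘ b1 ∘ b3 ∘ b4

b2 ∘ b1 ∘ b3 ∘ b4


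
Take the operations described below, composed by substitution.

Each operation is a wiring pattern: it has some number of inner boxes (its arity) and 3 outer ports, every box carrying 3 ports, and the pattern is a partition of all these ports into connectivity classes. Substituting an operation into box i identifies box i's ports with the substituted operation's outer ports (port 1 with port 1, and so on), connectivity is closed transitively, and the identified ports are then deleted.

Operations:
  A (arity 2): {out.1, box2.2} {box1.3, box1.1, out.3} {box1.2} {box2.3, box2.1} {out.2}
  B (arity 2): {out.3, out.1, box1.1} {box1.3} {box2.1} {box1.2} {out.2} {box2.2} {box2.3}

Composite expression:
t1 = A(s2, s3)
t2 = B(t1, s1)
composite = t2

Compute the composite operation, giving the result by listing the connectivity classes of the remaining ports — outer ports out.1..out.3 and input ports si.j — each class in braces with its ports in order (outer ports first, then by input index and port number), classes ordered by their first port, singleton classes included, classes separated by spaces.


{out.1, out.3, s3.2} {out.2} {s1.1} {s1.2} {s1.3} {s2.1, s2.3} {s2.2} {s3.1, s3.3}

Reachability decides: close wires over B-identified ports.
composing A on (s2, s3), with out.j its own outer ports: {out.1, s3.2} {out.2} {out.3, s2.1, s2.3} {s2.2} {s3.1, s3.3}
composing B on (s2, s3, s1), with out.j its own outer ports: {out.1, out.3, s3.2} {out.2} {s1.1} {s1.2} {s1.3} {s2.1, s2.3} {s2.2} {s3.1, s3.3}


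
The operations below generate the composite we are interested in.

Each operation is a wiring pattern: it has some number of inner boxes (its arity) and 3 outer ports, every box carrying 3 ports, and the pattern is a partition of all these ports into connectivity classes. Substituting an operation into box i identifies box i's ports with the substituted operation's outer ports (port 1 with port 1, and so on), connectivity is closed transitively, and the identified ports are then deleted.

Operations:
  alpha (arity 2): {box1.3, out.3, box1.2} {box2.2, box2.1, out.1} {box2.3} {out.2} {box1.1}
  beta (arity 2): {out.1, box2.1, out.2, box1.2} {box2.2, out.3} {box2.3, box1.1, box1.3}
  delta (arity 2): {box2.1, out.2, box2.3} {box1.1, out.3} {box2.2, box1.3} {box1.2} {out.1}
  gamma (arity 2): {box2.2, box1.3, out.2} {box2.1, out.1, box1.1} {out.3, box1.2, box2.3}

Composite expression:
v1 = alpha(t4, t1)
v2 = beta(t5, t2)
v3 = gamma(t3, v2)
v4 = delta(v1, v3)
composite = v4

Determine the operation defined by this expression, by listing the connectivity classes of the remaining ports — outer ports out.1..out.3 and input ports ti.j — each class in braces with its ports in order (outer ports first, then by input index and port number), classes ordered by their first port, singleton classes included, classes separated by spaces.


{out.1} {out.2, t2.1, t2.2, t3.1, t3.2, t3.3, t4.2, t4.3, t5.2} {out.3, t1.1, t1.2} {t1.3} {t2.3, t5.1, t5.3} {t4.1}

Treat the ports identified at delta as solder joints: merge, then drop.
the subtree at alpha composes to {out.1, t1.1, t1.2} {out.2} {out.3, t4.2, t4.3} {t1.3} {t4.1} on (t4, t1); out.j = own outer ports
the subtree at beta composes to {out.1, out.2, t2.1, t5.2} {out.3, t2.2} {t2.3, t5.1, t5.3} on (t5, t2); out.j = own outer ports
the subtree at gamma composes to {out.1, out.2, t2.1, t3.1, t3.3, t5.2} {out.3, t2.2, t3.2} {t2.3, t5.1, t5.3} on (t3, t5, t2); out.j = own outer ports
the subtree at delta composes to {out.1} {out.2, t2.1, t2.2, t3.1, t3.2, t3.3, t4.2, t4.3, t5.2} {out.3, t1.1, t1.2} {t1.3} {t2.3, t5.1, t5.3} {t4.1} on (t4, t1, t3, t5, t2); out.j = own outer ports


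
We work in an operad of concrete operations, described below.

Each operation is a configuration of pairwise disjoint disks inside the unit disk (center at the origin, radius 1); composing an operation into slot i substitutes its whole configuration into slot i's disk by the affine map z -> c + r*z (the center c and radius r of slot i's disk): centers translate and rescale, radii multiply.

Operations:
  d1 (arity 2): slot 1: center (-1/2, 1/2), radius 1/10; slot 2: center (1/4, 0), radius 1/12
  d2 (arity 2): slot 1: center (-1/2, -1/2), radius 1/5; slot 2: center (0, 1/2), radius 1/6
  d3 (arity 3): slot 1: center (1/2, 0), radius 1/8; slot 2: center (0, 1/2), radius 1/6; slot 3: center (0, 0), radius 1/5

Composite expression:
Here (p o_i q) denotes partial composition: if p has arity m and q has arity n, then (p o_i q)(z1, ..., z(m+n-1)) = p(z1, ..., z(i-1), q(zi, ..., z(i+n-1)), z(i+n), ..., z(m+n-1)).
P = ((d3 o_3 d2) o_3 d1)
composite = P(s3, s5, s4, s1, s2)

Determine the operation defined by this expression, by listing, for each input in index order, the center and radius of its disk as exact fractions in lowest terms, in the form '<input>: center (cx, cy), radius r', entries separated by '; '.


s1: center (-9/100, -1/10), radius 1/300; s2: center (0, 1/10), radius 1/30; s3: center (1/2, 0), radius 1/8; s4: center (-3/25, -2/25), radius 1/250; s5: center (0, 1/2), radius 1/6

Nesting under d3 composes maps z -> c + r*z down each s-path.
for s3, the 1-step affine chain lands on center (1/2, 0), radius 1/8
for s5, the 1-step affine chain lands on center (0, 1/2), radius 1/6
for s4, the 3-step affine chain lands on center (-3/25, -2/25), radius 1/250
for s1, the 3-step affine chain lands on center (-9/100, -1/10), radius 1/300
for s2, the 2-step affine chain lands on center (0, 1/10), radius 1/30


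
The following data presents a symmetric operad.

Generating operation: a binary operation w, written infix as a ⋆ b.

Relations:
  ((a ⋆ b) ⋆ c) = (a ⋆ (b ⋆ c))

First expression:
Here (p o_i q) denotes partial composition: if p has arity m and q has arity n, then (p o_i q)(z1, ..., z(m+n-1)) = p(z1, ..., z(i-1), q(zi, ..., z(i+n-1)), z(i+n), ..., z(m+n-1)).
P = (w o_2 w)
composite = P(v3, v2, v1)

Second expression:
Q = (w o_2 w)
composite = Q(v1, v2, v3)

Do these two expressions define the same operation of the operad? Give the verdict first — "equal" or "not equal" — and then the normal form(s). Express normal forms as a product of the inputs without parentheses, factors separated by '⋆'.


not equal — first v3 ⋆ v2 ⋆ v1, second v1 ⋆ v2 ⋆ v3

The first expression reduces to v3 ⋆ v2 ⋆ v1
The second expression reduces to v1 ⋆ v2 ⋆ v3
The normal forms differ: not equal.


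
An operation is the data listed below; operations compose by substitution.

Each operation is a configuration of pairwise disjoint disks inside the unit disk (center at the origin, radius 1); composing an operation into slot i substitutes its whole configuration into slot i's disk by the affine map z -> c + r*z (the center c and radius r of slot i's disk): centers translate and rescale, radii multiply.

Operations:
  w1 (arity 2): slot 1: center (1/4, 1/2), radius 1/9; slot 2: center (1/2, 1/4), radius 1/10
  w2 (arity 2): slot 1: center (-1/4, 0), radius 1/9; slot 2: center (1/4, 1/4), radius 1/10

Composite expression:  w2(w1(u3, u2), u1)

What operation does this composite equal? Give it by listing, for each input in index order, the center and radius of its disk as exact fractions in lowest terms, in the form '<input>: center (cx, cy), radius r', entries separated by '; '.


u1: center (1/4, 1/4), radius 1/10; u2: center (-7/36, 1/36), radius 1/90; u3: center (-2/9, 1/18), radius 1/81

Below w2, radii multiply path by path; the u-disk centers shift.
u3: after 2 affine steps, its disk has center (-2/9, 1/18), radius 1/81
u2: after 2 affine steps, its disk has center (-7/36, 1/36), radius 1/90
u1: after 1 affine step, its disk has center (1/4, 1/4), radius 1/10


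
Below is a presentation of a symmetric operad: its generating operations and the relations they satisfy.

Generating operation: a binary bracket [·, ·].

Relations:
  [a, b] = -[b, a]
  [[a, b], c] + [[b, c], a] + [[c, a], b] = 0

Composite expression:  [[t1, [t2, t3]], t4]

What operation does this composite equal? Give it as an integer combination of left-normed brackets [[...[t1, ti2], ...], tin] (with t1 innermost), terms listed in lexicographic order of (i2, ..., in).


[[[t1, t2], t3], t4] - [[[t1, t3], t2], t4]


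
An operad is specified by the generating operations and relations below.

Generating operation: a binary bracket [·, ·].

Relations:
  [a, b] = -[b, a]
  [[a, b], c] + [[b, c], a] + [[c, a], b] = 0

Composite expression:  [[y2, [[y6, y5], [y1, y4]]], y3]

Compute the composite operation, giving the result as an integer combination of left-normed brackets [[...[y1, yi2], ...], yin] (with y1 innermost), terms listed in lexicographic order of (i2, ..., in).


-[[[[[y1, y4], y5], y6], y2], y3] + [[[[[y1, y4], y6], y5], y2], y3]

Left-normed coefficients sit on the y1-initial expansion words.
Composite bracket: [[y2, [[y6, y5], [y1, y4]]], y3]
Applying ab - ba throughout gives 32 signed words (2^5 = 32).
Collect the words opening with y1:
  y1y4y5y6y2y3 appears with sign -1, giving the term -[[[[[y1, y4], y5], y6], y2], y3]
  y1y4y6y5y2y3 appears with sign +1, giving the term +[[[[[y1, y4], y6], y5], y2], y3]


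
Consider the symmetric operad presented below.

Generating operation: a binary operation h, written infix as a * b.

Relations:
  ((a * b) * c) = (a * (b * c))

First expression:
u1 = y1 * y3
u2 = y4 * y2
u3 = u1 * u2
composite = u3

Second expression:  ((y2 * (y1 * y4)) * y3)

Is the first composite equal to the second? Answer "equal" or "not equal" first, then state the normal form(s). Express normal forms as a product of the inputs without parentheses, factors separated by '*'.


not equal: they reduce to y1 * y3 * y4 * y2 and y2 * y1 * y4 * y3

The first expression reduces to y1 * y3 * y4 * y2
The second expression reduces to y2 * y1 * y4 * y3
No match — not equal.


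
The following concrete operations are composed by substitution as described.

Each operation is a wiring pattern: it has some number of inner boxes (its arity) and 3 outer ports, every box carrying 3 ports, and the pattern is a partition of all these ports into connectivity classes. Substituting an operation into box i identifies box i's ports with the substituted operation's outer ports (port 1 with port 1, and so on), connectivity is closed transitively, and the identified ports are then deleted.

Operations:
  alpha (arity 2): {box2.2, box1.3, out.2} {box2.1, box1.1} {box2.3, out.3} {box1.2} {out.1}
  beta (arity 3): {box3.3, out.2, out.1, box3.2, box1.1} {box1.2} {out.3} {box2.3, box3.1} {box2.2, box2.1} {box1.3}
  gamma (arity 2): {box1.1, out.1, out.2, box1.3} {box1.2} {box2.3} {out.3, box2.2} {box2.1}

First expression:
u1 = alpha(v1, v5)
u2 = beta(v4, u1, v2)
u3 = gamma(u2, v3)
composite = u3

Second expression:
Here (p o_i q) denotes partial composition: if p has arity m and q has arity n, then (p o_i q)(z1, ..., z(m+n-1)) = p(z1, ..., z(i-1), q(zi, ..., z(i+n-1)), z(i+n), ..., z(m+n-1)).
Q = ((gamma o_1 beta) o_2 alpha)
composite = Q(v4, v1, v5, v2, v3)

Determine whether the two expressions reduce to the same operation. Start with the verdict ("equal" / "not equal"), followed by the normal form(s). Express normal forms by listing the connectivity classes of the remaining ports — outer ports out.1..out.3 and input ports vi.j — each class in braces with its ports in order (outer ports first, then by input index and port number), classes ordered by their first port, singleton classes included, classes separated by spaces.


equal; the common form is {out.1, out.2, v2.2, v2.3, v4.1} {out.3, v3.2} {v1.1, v5.1} {v1.2} {v1.3, v5.2} {v2.1, v5.3} {v3.1} {v3.3} {v4.2} {v4.3}

Reducing the first expression gives {out.1, out.2, v2.2, v2.3, v4.1} {out.3, v3.2} {v1.1, v5.1} {v1.2} {v1.3, v5.2} {v2.1, v5.3} {v3.1} {v3.3} {v4.2} {v4.3}
Reducing the second expression gives {out.1, out.2, v2.2, v2.3, v4.1} {out.3, v3.2} {v1.1, v5.1} {v1.2} {v1.3, v5.2} {v2.1, v5.3} {v3.1} {v3.3} {v4.2} {v4.3}
Same normal form: equal.


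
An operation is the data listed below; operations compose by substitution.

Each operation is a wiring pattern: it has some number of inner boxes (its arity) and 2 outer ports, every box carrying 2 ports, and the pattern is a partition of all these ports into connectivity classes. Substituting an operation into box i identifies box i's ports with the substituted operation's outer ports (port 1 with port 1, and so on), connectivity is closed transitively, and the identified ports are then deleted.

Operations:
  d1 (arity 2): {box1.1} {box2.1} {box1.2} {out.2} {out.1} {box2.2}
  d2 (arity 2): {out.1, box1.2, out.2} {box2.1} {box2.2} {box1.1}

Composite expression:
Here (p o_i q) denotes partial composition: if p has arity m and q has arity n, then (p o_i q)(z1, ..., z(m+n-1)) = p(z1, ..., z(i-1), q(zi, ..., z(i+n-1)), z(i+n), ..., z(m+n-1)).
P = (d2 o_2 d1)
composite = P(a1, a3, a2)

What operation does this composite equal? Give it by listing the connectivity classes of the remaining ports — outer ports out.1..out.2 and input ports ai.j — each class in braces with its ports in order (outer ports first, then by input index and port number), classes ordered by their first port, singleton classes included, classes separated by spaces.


{out.1, out.2, a1.2} {a1.1} {a2.1} {a2.2} {a3.1} {a3.2}

Reachability decides: close wires over d2-identified ports.
composing d1 on (a3, a2), with out.j its own outer ports: {out.1} {out.2} {a2.1} {a2.2} {a3.1} {a3.2}
composing d2 on (a1, a3, a2), with out.j its own outer ports: {out.1, out.2, a1.2} {a1.1} {a2.1} {a2.2} {a3.1} {a3.2}


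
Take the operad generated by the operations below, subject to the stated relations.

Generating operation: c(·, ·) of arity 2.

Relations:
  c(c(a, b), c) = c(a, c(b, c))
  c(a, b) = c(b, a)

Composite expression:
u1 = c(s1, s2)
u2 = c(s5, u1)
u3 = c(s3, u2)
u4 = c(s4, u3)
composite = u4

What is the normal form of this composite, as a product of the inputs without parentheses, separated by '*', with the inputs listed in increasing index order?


s1 * s2 * s3 * s4 * s5

Both nesting and order wash out for c; what remains is which s's occur.
c(s1, s2) collapses to s1 * s2
c(s5, c(s1, s2)) collapses to s5 * s1 * s2
c(s3, c(s5, c(s1, s2))) collapses to s3 * s5 * s1 * s2
c(s4, c(s3, c(s5, c(s1, s2)))) collapses to s4 * s3 * s5 * s1 * s2
commutativity sorts the factors: s1 * s2 * s3 * s4 * s5


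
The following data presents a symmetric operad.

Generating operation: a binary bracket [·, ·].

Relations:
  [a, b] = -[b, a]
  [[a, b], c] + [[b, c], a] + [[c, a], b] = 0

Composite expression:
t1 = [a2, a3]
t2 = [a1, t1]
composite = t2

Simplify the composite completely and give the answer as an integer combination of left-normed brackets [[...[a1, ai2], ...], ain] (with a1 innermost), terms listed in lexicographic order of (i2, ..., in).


Skip Jacobi rewriting: expand, keep a1-initial words, read off terms.
Composite bracket: [a1, [a2, a3]]
The bracket unfolds into 4 signed words via [a, b] = ab - ba (2^2 = 4).
Keep just the words that open with a1:
  a1a2a3 (sign +1) contributes +[[a1, a2], a3]
  a1a3a2 (sign -1) contributes -[[a1, a3], a2]

[[a1, a2], a3] - [[a1, a3], a2]


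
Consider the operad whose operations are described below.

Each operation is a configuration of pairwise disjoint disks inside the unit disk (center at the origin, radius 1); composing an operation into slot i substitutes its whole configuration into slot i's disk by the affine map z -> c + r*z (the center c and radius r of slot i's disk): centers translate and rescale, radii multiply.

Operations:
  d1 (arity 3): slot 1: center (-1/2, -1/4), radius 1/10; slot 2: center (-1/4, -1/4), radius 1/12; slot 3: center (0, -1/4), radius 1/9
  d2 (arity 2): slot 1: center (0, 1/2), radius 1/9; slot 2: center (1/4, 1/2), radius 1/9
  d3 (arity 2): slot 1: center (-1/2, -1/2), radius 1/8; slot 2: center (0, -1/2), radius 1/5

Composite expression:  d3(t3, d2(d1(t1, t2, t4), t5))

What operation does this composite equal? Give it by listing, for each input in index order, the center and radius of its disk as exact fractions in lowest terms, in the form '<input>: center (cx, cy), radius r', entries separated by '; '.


t1: center (-1/90, -73/180), radius 1/450; t2: center (-1/180, -73/180), radius 1/540; t3: center (-1/2, -1/2), radius 1/8; t4: center (0, -73/180), radius 1/405; t5: center (1/20, -2/5), radius 1/45

Below d3, radii multiply path by path; the t-disk centers shift.
for t3, the 1-step affine chain lands on center (-1/2, -1/2), radius 1/8
for t1, the 3-step affine chain lands on center (-1/90, -73/180), radius 1/450
for t2, the 3-step affine chain lands on center (-1/180, -73/180), radius 1/540
for t4, the 3-step affine chain lands on center (0, -73/180), radius 1/405
for t5, the 2-step affine chain lands on center (1/20, -2/5), radius 1/45


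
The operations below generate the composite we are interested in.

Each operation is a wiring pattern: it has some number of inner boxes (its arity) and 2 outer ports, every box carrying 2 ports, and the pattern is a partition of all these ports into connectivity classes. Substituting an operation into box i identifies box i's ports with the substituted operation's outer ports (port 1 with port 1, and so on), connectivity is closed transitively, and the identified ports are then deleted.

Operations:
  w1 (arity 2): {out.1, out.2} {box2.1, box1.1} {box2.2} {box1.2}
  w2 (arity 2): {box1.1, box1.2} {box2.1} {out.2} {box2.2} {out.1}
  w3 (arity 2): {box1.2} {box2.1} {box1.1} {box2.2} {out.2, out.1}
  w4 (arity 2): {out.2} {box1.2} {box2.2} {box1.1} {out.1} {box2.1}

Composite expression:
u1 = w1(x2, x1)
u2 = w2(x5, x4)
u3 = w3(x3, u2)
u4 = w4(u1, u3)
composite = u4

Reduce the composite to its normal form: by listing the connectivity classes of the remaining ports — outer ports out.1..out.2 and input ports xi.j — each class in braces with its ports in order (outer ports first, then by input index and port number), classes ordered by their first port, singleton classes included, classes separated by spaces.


Connectivity passes through glued w4-boundaries; trace each wire chain.
stage w1: inputs (x2, x1), connectivity {out.1, out.2} {x1.1, x2.1} {x1.2} {x2.2}, out.j its boundary
stage w2: inputs (x5, x4), connectivity {out.1} {out.2} {x4.1} {x4.2} {x5.1, x5.2}, out.j its boundary
stage w3: inputs (x3, x5, x4), connectivity {out.1, out.2} {x3.1} {x3.2} {x4.1} {x4.2} {x5.1, x5.2}, out.j its boundary
stage w4: inputs (x2, x1, x3, x5, x4), connectivity {out.1} {out.2} {x1.1, x2.1} {x1.2} {x2.2} {x3.1} {x3.2} {x4.1} {x4.2} {x5.1, x5.2}, out.j its boundary

{out.1} {out.2} {x1.1, x2.1} {x1.2} {x2.2} {x3.1} {x3.2} {x4.1} {x4.2} {x5.1, x5.2}


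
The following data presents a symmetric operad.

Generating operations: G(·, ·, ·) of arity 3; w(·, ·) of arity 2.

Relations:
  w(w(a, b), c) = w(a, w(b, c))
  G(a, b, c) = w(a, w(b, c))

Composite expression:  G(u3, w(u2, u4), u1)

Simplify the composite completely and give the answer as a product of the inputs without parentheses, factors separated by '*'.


u3 * u2 * u4 * u1

Key point: G is associative — brackets drop, the u-order remains.
w(u2, u4) linearizes to u2 * u4
G(u3, w(u2, u4), u1) linearizes to u3 * u2 * u4 * u1


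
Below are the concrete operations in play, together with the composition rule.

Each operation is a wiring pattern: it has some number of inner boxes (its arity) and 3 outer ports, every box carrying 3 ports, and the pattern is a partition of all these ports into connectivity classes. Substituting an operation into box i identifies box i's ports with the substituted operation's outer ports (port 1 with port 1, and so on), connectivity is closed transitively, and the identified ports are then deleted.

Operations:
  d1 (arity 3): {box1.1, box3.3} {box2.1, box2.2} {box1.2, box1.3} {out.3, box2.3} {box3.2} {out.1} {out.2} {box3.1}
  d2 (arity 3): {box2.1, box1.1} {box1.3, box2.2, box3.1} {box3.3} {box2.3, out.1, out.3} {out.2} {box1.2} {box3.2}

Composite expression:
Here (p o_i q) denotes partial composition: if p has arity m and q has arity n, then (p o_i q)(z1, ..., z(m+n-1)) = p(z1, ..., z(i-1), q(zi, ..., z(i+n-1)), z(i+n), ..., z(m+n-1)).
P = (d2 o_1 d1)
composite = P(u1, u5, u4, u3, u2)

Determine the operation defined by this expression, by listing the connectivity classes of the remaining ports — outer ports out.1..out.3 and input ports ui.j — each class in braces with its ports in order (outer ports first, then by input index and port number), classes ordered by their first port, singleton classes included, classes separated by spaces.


Substituting into d2 glues patterns; closure does the rest.
composing d1 on (u1, u5, u4), with out.j its own outer ports: {out.1} {out.2} {out.3, u5.3} {u1.1, u4.3} {u1.2, u1.3} {u4.1} {u4.2} {u5.1, u5.2}
composing d2 on (u1, u5, u4, u3, u2), with out.j its own outer ports: {out.1, out.3, u3.3} {out.2} {u1.1, u4.3} {u1.2, u1.3} {u2.1, u3.2, u5.3} {u2.2} {u2.3} {u3.1} {u4.1} {u4.2} {u5.1, u5.2}

{out.1, out.3, u3.3} {out.2} {u1.1, u4.3} {u1.2, u1.3} {u2.1, u3.2, u5.3} {u2.2} {u2.3} {u3.1} {u4.1} {u4.2} {u5.1, u5.2}


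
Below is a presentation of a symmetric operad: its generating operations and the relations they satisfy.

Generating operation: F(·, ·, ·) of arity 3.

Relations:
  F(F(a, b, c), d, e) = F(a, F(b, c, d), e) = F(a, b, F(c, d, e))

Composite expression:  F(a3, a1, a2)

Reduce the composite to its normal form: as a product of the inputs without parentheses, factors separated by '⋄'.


a3 ⋄ a1 ⋄ a2

All parenthesizations of F agree; list the a-inputs left to right.
F(a3, a1, a2) linearizes to a3 ⋄ a1 ⋄ a2


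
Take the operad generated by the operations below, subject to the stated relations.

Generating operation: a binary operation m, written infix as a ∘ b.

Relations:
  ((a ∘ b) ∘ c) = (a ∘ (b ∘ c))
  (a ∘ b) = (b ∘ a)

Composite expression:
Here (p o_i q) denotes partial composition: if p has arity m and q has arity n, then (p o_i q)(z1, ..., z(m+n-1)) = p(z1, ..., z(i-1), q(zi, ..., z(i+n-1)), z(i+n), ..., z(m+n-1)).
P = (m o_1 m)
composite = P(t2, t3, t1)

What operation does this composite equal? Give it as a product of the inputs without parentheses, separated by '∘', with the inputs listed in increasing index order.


t1 ∘ t2 ∘ t3

Key point: m commutes, so take the t-inputs in any fixed order.
(t2 ∘ t3) reduces to t2 ∘ t3
((t2 ∘ t3) ∘ t1) reduces to t2 ∘ t3 ∘ t1
reordering the factors by index: t1 ∘ t2 ∘ t3


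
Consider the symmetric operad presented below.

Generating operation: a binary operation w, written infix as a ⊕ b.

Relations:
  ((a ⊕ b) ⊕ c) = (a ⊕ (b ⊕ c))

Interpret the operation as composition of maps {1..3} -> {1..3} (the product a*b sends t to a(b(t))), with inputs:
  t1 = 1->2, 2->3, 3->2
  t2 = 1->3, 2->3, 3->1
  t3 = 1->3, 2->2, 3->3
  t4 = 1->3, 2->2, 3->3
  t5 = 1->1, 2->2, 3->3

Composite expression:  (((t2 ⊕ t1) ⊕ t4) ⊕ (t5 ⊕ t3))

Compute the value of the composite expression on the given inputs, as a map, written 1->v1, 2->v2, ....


1->3, 2->1, 3->3

(t2 ⊕ t1) = 1->3, 2->1, 3->3
((t2 ⊕ t1) ⊕ t4) = 1->3, 2->1, 3->3
(t5 ⊕ t3) = 1->3, 2->2, 3->3
(((t2 ⊕ t1) ⊕ t4) ⊕ (t5 ⊕ t3)) = 1->3, 2->1, 3->3


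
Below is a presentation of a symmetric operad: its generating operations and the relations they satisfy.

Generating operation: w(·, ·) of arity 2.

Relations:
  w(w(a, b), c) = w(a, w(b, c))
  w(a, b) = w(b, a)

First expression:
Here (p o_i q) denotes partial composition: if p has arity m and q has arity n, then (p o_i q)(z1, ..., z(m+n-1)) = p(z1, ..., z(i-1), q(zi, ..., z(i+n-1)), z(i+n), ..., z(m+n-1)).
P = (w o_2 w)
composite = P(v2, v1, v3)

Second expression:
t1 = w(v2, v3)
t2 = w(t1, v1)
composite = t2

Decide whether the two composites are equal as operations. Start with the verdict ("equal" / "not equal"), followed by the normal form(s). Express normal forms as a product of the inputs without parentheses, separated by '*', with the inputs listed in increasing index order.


In normal form, the first expression is v1 * v2 * v3
In normal form, the second expression is v1 * v2 * v3
One common form — equal.

equal — both sides give v1 * v2 * v3


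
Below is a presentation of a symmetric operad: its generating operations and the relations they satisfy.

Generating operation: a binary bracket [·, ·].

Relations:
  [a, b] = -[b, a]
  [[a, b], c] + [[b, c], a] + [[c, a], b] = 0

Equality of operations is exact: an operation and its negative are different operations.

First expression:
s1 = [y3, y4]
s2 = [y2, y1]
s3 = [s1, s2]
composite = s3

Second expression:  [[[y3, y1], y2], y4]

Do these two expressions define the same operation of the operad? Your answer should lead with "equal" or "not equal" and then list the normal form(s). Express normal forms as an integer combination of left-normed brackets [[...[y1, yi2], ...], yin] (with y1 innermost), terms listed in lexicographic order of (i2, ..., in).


not equal; the first gives [[[y1, y2], y3], y4] - [[[y1, y2], y4], y3] and the second -[[[y1, y3], y2], y4]

In normal form, the first expression is [[[y1, y2], y3], y4] - [[[y1, y2], y4], y3]
In normal form, the second expression is -[[[y1, y3], y2], y4]
The normal forms differ: not equal.


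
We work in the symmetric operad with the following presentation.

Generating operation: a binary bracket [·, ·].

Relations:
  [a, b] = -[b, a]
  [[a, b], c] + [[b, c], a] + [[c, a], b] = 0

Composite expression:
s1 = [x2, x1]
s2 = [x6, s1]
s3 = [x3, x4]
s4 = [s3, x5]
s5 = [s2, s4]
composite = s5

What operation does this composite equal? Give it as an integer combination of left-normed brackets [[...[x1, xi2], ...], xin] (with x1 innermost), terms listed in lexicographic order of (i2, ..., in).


In the tensor algebra, words opening x1 carry the x1-anchored form.
Composite bracket: [[x6, [x2, x1]], [[x3, x4], x5]]
Each bracket splits as ab - ba, giving 32 signed words (2^5 = 32).
Keep just the words that open with x1:
  the word x1x2x6x3x4x5 carries sign +1 and contributes +[[[[[x1, x2], x6], x3], x4], x5]
  the word x1x2x6x4x3x5 carries sign -1 and contributes -[[[[[x1, x2], x6], x4], x3], x5]
  the word x1x2x6x5x3x4 carries sign -1 and contributes -[[[[[x1, x2], x6], x5], x3], x4]
  the word x1x2x6x5x4x3 carries sign +1 and contributes +[[[[[x1, x2], x6], x5], x4], x3]

[[[[[x1, x2], x6], x3], x4], x5] - [[[[[x1, x2], x6], x4], x3], x5] - [[[[[x1, x2], x6], x5], x3], x4] + [[[[[x1, x2], x6], x5], x4], x3]


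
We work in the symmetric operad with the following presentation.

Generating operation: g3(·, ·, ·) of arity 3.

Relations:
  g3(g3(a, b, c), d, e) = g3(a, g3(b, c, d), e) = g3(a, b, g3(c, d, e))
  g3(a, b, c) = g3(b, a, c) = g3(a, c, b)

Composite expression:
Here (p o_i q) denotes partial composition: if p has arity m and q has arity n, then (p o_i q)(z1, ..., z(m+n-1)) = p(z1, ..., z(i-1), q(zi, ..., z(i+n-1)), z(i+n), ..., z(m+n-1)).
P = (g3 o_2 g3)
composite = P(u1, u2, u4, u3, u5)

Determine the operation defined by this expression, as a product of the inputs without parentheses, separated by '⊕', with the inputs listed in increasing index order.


u1 ⊕ u2 ⊕ u3 ⊕ u4 ⊕ u5

Key point: g3 commutes, so take the u-inputs in any fixed order.
g3(u2, u4, u3) unparenthesizes to u2 ⊕ u4 ⊕ u3
g3(u1, g3(u2, u4, u3), u5) unparenthesizes to u1 ⊕ u2 ⊕ u4 ⊕ u3 ⊕ u5
commutativity sorts the factors: u1 ⊕ u2 ⊕ u3 ⊕ u4 ⊕ u5


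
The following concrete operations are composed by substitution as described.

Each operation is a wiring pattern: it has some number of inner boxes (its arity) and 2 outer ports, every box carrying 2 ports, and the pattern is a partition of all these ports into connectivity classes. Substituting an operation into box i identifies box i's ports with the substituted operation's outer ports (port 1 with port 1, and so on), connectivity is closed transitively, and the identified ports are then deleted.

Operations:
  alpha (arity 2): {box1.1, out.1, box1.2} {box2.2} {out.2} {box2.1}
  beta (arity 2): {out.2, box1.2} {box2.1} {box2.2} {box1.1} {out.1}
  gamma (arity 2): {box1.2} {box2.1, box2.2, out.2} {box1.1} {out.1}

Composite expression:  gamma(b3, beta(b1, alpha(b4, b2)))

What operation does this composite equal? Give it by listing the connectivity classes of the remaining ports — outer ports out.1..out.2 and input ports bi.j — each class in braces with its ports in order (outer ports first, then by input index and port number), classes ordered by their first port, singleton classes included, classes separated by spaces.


{out.1} {out.2, b1.2} {b1.1} {b2.1} {b2.2} {b3.1} {b3.2} {b4.1, b4.2}

After gluing at gamma, chains via deleted ports link the b-ports.
alpha over (b4, b2) gives {out.1, b4.1, b4.2} {out.2} {b2.1} {b2.2}, out.j being that stage's outer ports
beta over (b1, b4, b2) gives {out.1} {out.2, b1.2} {b1.1} {b2.1} {b2.2} {b4.1, b4.2}, out.j being that stage's outer ports
gamma over (b3, b1, b4, b2) gives {out.1} {out.2, b1.2} {b1.1} {b2.1} {b2.2} {b3.1} {b3.2} {b4.1, b4.2}, out.j being that stage's outer ports


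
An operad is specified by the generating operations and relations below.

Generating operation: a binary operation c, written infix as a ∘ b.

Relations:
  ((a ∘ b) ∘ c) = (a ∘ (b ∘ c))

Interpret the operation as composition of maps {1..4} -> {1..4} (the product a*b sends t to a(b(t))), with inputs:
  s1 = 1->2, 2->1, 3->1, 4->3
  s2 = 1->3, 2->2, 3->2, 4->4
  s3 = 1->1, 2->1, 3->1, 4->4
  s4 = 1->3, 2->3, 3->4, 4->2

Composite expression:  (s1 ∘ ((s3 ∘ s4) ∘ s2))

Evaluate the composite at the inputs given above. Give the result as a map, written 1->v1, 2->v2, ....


1->3, 2->2, 3->2, 4->2

(s3 ∘ s4) = 1->1, 2->1, 3->4, 4->1
((s3 ∘ s4) ∘ s2) = 1->4, 2->1, 3->1, 4->1
(s1 ∘ ((s3 ∘ s4) ∘ s2)) = 1->3, 2->2, 3->2, 4->2


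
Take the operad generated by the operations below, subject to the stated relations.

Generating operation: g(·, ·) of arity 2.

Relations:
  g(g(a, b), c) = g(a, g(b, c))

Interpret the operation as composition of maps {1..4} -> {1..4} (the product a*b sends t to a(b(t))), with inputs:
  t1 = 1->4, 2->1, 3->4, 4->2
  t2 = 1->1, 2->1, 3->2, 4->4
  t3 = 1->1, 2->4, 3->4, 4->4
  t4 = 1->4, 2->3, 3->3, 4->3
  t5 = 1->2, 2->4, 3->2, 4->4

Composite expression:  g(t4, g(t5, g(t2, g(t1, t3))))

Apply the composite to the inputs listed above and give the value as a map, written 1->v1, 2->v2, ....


1->3, 2->3, 3->3, 4->3

g(t1, t3) = 1->4, 2->2, 3->2, 4->2
g(t2, g(t1, t3)) = 1->4, 2->1, 3->1, 4->1
g(t5, g(t2, g(t1, t3))) = 1->4, 2->2, 3->2, 4->2
g(t4, g(t5, g(t2, g(t1, t3)))) = 1->3, 2->3, 3->3, 4->3


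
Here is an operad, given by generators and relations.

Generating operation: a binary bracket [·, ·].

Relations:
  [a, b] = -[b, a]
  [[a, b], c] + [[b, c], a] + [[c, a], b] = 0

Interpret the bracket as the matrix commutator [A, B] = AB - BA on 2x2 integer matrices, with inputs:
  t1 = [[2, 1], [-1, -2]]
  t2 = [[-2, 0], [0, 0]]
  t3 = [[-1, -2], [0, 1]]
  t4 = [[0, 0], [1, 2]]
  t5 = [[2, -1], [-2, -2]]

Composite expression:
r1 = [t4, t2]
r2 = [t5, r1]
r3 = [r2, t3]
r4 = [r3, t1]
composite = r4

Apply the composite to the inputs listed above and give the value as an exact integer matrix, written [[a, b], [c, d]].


[t4, t2] = [[0, 0], [-2, 0]]
[t5, [t4, t2]] = [[2, 0], [8, -2]]
[[t5, [t4, t2]], t3] = [[16, -8], [-16, -16]]
[[[t5, [t4, t2]], t3], t1] = [[24, 64], [-32, -24]]

[[24, 64], [-32, -24]]
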